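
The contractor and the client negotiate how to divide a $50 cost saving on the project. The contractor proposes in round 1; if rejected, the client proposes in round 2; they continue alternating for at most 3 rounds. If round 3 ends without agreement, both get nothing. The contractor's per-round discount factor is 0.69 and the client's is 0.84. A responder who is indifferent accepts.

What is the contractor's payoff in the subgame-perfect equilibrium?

36.98

Work backward from the last round.
Round 3 (the contractor proposes): the client will accept anything ≥ 0, so the contractor offers 0 and keeps 50.
Round 2 (the client proposes): the contractor can get 50 next round, worth 0.69 × 50 = 34.5 now, so the client offers 34.5, keeping 15.5.
Round 1 (the contractor proposes): the client can get 15.5 next round, worth 0.84 × 15.5 = 13.02 now, so the contractor offers 13.02, keeping 36.98.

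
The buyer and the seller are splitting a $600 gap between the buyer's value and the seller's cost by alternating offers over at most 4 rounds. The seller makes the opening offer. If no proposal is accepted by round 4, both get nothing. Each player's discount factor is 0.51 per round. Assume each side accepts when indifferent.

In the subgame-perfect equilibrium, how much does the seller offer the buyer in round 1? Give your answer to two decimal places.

Work backward from the last round.
Round 4 (the buyer proposes): the seller will accept anything ≥ 0, so the buyer offers 0 and keeps 600.
Round 3 (the seller proposes): the buyer can get 600 next round, worth 0.51 × 600 = 306 now, so the seller offers 306, keeping 294.
Round 2 (the buyer proposes): the seller can get 294 next round, worth 0.51 × 294 = 149.94 now; the buyer offers that and keeps 450.06.
Round 1 (the seller proposes): the buyer can get 450.06 next round, worth 0.51 × 450.06 = 229.5306 now; the seller offers that and keeps 370.4694.

229.53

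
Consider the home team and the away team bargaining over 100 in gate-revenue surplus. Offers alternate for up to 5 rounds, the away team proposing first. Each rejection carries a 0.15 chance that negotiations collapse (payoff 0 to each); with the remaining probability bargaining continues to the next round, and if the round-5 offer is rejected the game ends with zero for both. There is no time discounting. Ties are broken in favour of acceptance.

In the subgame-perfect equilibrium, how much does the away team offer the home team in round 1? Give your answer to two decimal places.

By backward induction:
Round 5 (the away team proposes): rejection yields 0 for the home team; the away team offers 0 and keeps 100.
Round 4 (the home team proposes): rejecting gives the away team an expected 0.85 × 100 = 85; the home team offers that and keeps 15.
Round 3 (the away team proposes): rejecting gives the home team an expected 0.85 × 15 = 12.75, so the away team offers 12.75, keeping 87.25.
Round 2 (the home team proposes): rejecting gives the away team an expected 0.85 × 87.25 = 74.1625. The home team offers 74.1625 and keeps 100 − 74.1625 = 25.8375.
Round 1 (the away team proposes): rejecting gives the home team an expected 0.85 × 25.8375 = 21.961875; the away team offers that and keeps 78.038125.

21.96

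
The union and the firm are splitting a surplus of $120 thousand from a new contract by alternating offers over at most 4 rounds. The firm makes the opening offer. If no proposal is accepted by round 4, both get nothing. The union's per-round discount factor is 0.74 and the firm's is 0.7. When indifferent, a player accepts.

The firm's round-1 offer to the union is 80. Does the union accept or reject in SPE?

Round 4 (the union proposes): the firm will accept anything ≥ 0, so the union offers 0 and keeps 120.
Round 3 (the firm proposes): the union can get 120 next round, worth 0.74 × 120 = 88.8 now, so the firm offers 88.8, keeping 31.2.
Round 2 (the union proposes): the firm can get 31.2 next round, worth 0.7 × 31.2 = 21.84 now. The union offers 21.84 and keeps 120 − 21.84 = 98.16.
So by rejecting in round 1, the union gets 98.16 next round, worth 0.74 × 98.16 = 72.6384 now.
Offer 80 ≥ 72.6384, so the union accepts.

Accept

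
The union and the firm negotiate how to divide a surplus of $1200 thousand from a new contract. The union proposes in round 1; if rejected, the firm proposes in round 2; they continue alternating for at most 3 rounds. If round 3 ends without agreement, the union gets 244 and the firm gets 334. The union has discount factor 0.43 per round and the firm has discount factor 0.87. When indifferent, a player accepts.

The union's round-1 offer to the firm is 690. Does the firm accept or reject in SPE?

Work out the firm's continuation value if the offer is rejected.
Round 3 (the union proposes): the firm gets 334 if talks fail, so the union offers 334 and keeps 866.
Round 2 (the firm proposes): the union can get 866 next round, worth 0.43 × 866 = 372.38 now; the firm offers that and keeps 827.62.
So by rejecting in round 1, the firm gets 827.62 next round, worth 0.87 × 827.62 = 720.0294 now.
Offer 690 < 720.0294, so the firm rejects.

Reject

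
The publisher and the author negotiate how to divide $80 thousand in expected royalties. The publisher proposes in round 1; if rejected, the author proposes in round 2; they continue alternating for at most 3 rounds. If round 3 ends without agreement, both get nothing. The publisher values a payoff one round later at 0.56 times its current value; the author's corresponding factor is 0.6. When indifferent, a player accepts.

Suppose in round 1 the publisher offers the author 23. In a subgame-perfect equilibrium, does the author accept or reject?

Round 3 (the publisher proposes): the author will accept anything ≥ 0, so the publisher offers 0 and keeps 80.
Round 2 (the author proposes): the publisher can get 80 next round, worth 0.56 × 80 = 44.8 now, so the author offers 44.8, keeping 35.2.
So by rejecting in round 1, the author gets 35.2 next round, worth 0.6 × 35.2 = 21.12 now.
Offer 23 ≥ 21.12, so the author accepts.

Accept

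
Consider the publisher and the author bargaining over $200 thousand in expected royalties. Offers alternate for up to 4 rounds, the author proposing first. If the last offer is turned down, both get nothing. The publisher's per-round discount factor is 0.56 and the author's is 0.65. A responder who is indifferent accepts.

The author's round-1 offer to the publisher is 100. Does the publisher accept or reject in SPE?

Work out the publisher's continuation value if the offer is rejected.
Round 4 (the publisher proposes): rejection yields 0 for the author; the publisher offers 0 and keeps 200.
Round 3 (the author proposes): the publisher can get 200 next round, worth 0.56 × 200 = 112 now; the author offers that and keeps 88.
Round 2 (the publisher proposes): the author can get 88 next round, worth 0.65 × 88 = 57.2 now, so the publisher offers 57.2, keeping 142.8.
So by rejecting in round 1, the publisher gets 142.8 next round, worth 0.56 × 142.8 = 79.968 now.
Offer 100 ≥ 79.968, so the publisher accepts.

Accept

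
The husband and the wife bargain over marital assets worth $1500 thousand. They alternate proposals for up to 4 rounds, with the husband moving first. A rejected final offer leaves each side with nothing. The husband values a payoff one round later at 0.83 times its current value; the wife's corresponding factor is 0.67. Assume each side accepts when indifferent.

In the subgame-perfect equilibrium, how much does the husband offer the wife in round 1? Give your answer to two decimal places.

729.73

Round 4 (the wife proposes): rejection yields 0 for the husband; the wife offers 0 and keeps 1500.
Round 3 (the husband proposes): the wife can get 1500 next round, worth 0.67 × 1500 = 1005 now, so the husband offers 1005, keeping 495.
Round 2 (the wife proposes): the husband can get 495 next round, worth 0.83 × 495 = 410.85 now, so the wife offers 410.85, keeping 1089.15.
Round 1 (the husband proposes): the wife can get 1089.15 next round, worth 0.67 × 1089.15 = 729.7305 now. The husband offers 729.7305 and keeps 1500 − 729.7305 = 770.2695.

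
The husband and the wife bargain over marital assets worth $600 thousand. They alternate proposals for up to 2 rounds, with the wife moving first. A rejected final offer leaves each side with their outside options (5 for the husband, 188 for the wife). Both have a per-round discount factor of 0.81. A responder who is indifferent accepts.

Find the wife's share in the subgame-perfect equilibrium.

Solve by backward induction from round 2.
Round 2 (the husband proposes): the wife gets 188 if talks fail, so the husband offers 188 and keeps 412.
Round 1 (the wife proposes): the husband can get 412 next round, worth 0.81 × 412 = 333.72 now; the wife offers that and keeps 266.28.

266.28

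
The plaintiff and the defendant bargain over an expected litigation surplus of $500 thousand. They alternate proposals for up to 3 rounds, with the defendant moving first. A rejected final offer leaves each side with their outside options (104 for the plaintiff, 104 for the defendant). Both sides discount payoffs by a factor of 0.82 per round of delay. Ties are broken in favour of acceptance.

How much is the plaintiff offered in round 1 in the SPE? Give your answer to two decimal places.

Work backward from the last round.
Round 3 (the defendant proposes): the plaintiff gets 104 if talks fail, so the defendant offers 104 and keeps 396.
Round 2 (the plaintiff proposes): the defendant can get 396 next round, worth 0.82 × 396 = 324.72 now, so the plaintiff offers 324.72, keeping 175.28.
Round 1 (the defendant proposes): the plaintiff can get 175.28 next round, worth 0.82 × 175.28 = 143.7296 now; the defendant offers that and keeps 356.2704.

143.73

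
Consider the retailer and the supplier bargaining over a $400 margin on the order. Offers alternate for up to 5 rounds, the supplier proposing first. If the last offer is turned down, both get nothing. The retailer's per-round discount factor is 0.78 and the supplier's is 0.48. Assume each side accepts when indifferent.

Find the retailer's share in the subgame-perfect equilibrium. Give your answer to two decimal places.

Round 5 (the supplier proposes): rejection yields 0 for the retailer; the supplier offers 0 and keeps 400.
Round 4 (the retailer proposes): the supplier can get 400 next round, worth 0.48 × 400 = 192 now. The retailer offers 192 and keeps 400 − 192 = 208.
Round 3 (the supplier proposes): the retailer can get 208 next round, worth 0.78 × 208 = 162.24 now; the supplier offers that and keeps 237.76.
Round 2 (the retailer proposes): the supplier can get 237.76 next round, worth 0.48 × 237.76 = 114.1248 now; the retailer offers that and keeps 285.8752.
Round 1 (the supplier proposes): the retailer can get 285.8752 next round, worth 0.78 × 285.8752 = 222.982656 now; the supplier offers that and keeps 177.017344.

222.98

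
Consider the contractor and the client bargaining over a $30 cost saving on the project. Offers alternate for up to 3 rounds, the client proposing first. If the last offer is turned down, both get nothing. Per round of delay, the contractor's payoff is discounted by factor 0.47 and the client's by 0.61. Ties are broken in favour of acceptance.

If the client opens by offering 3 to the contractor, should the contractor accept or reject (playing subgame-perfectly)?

Work out the contractor's continuation value if the offer is rejected.
Round 3 (the client proposes): rejection yields 0 for the contractor; the client offers 0 and keeps 30.
Round 2 (the contractor proposes): the client can get 30 next round, worth 0.61 × 30 = 18.3 now. The contractor offers 18.3 and keeps 30 − 18.3 = 11.7.
So by rejecting in round 1, the contractor gets 11.7 next round, worth 0.47 × 11.7 = 5.499 now.
Offer 3 < 5.499, so the contractor rejects.

Reject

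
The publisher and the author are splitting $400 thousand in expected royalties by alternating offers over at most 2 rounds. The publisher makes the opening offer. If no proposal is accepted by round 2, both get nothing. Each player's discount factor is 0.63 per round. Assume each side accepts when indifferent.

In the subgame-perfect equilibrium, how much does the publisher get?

Round 2 (the author proposes): rejection yields 0 for the publisher; the author offers 0 and keeps 400.
Round 1 (the publisher proposes): the author can get 400 next round, worth 0.63 × 400 = 252 now. The publisher offers 252 and keeps 400 − 252 = 148.

148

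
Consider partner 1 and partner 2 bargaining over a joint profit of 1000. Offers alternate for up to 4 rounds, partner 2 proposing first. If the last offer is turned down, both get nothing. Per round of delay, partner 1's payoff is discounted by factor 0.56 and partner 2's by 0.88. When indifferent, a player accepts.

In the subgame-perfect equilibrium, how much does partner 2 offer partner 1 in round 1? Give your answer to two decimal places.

Work backward from the last round.
Round 4 (partner 1 proposes): partner 2 will accept anything ≥ 0, so partner 1 offers 0 and keeps 1000.
Round 3 (partner 2 proposes): partner 1 can get 1000 next round, worth 0.56 × 1000 = 560 now; partner 2 offers that and keeps 440.
Round 2 (partner 1 proposes): partner 2 can get 440 next round, worth 0.88 × 440 = 387.2 now, so partner 1 offers 387.2, keeping 612.8.
Round 1 (partner 2 proposes): partner 1 can get 612.8 next round, worth 0.56 × 612.8 = 343.168 now, so partner 2 offers 343.168, keeping 656.832.

343.17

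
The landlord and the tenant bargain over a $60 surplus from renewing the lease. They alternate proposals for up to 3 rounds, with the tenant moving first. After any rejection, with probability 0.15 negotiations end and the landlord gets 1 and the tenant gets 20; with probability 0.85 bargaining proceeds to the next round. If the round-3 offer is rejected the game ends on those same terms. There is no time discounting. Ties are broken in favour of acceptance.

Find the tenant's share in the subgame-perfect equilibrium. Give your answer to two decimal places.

54.03

Round 3 (the tenant proposes): the landlord gets 1 if talks fail, so the tenant offers 1 and keeps 59.
Round 2 (the landlord proposes): rejecting gives the tenant an expected 0.85 × 59 + 0.15 × 20 = 53.15; the landlord offers that and keeps 6.85.
Round 1 (the tenant proposes): rejecting gives the landlord an expected 0.85 × 6.85 + 0.15 × 1 = 5.9725. The tenant offers 5.9725 and keeps 60 − 5.9725 = 54.0275.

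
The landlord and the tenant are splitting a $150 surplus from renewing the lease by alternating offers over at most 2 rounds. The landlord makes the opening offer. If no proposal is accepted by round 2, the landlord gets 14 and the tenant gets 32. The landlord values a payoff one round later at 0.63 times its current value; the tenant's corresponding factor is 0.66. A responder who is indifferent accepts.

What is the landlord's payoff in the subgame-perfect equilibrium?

Round 2 (the tenant proposes): the landlord gets 14 if talks fail, so the tenant offers 14 and keeps 136.
Round 1 (the landlord proposes): the tenant can get 136 next round, worth 0.66 × 136 = 89.76 now, so the landlord offers 89.76, keeping 60.24.

60.24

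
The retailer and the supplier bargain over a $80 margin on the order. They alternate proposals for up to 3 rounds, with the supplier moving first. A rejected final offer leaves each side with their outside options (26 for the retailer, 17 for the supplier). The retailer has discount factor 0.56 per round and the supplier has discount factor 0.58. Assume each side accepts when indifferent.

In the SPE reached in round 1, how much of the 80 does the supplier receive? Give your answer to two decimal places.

52.74

Round 3 (the supplier proposes): the retailer gets 26 if talks fail, so the supplier offers 26 and keeps 54.
Round 2 (the retailer proposes): the supplier can get 54 next round, worth 0.58 × 54 = 31.32 now, so the retailer offers 31.32, keeping 48.68.
Round 1 (the supplier proposes): the retailer can get 48.68 next round, worth 0.56 × 48.68 = 27.2608 now. The supplier offers 27.2608 and keeps 80 − 27.2608 = 52.7392.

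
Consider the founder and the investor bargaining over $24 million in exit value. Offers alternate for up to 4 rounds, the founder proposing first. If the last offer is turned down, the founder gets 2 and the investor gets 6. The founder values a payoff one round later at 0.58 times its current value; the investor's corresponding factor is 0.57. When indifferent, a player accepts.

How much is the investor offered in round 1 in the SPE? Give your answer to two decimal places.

Round 4 (the investor proposes): the founder gets 2 if talks fail, so the investor offers 2 and keeps 22.
Round 3 (the founder proposes): the investor can get 22 next round, worth 0.57 × 22 = 12.54 now. The founder offers 12.54 and keeps 24 − 12.54 = 11.46.
Round 2 (the investor proposes): the founder can get 11.46 next round, worth 0.58 × 11.46 = 6.6468 now, so the investor offers 6.6468, keeping 17.3532.
Round 1 (the founder proposes): the investor can get 17.3532 next round, worth 0.57 × 17.3532 = 9.891324 now. The founder offers 9.891324 and keeps 24 − 9.891324 = 14.108676.

9.89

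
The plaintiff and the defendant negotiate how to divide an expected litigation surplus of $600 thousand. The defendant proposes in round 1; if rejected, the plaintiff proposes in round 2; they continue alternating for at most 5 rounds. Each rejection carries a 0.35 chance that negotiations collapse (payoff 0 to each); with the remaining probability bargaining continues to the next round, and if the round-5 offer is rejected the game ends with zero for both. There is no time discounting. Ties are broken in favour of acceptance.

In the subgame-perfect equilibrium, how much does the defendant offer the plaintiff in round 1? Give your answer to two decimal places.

194.17

Round 5 (the defendant proposes): rejection yields 0 for the plaintiff; the defendant offers 0 and keeps 600.
Round 4 (the plaintiff proposes): rejecting gives the defendant an expected 0.65 × 600 = 390; the plaintiff offers that and keeps 210.
Round 3 (the defendant proposes): rejecting gives the plaintiff an expected 0.65 × 210 = 136.5; the defendant offers that and keeps 463.5.
Round 2 (the plaintiff proposes): rejecting gives the defendant an expected 0.65 × 463.5 = 301.275; the plaintiff offers that and keeps 298.725.
Round 1 (the defendant proposes): rejecting gives the plaintiff an expected 0.65 × 298.725 = 194.17125, so the defendant offers 194.17125, keeping 405.82875.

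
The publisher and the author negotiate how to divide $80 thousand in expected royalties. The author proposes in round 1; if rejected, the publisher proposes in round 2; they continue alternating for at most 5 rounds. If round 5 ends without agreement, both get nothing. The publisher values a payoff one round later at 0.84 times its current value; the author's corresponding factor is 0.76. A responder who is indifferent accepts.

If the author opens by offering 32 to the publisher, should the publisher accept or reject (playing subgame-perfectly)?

Round 5 (the author proposes): the publisher will accept anything ≥ 0, so the author offers 0 and keeps 80.
Round 4 (the publisher proposes): the author can get 80 next round, worth 0.76 × 80 = 60.8 now; the publisher offers that and keeps 19.2.
Round 3 (the author proposes): the publisher can get 19.2 next round, worth 0.84 × 19.2 = 16.128 now; the author offers that and keeps 63.872.
Round 2 (the publisher proposes): the author can get 63.872 next round, worth 0.76 × 63.872 = 48.54272 now. The publisher offers 48.54272 and keeps 80 − 48.54272 = 31.45728.
So by rejecting in round 1, the publisher gets 31.45728 next round, worth 0.84 × 31.45728 = 26.4241152 now.
Offer 32 ≥ 26.4241152, so the publisher accepts.

Accept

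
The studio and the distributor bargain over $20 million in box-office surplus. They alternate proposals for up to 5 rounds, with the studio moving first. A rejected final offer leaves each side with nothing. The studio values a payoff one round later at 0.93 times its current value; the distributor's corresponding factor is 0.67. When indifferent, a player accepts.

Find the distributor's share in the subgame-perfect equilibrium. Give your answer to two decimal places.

1.52

Solve by backward induction from round 5.
Round 5 (the studio proposes): rejection yields 0 for the distributor; the studio offers 0 and keeps 20.
Round 4 (the distributor proposes): the studio can get 20 next round, worth 0.93 × 20 = 18.6 now, so the distributor offers 18.6, keeping 1.4.
Round 3 (the studio proposes): the distributor can get 1.4 next round, worth 0.67 × 1.4 = 0.938 now; the studio offers that and keeps 19.062.
Round 2 (the distributor proposes): the studio can get 19.062 next round, worth 0.93 × 19.062 = 17.72766 now, so the distributor offers 17.72766, keeping 2.27234.
Round 1 (the studio proposes): the distributor can get 2.27234 next round, worth 0.67 × 2.27234 = 1.5224678 now; the studio offers that and keeps 18.4775322.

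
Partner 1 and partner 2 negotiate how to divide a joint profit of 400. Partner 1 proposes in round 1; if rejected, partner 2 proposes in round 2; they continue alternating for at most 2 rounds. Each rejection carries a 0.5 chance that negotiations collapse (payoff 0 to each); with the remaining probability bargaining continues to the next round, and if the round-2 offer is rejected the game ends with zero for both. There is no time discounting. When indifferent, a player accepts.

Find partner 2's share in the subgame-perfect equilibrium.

Round 2 (partner 2 proposes): rejection yields 0 for partner 1; partner 2 offers 0 and keeps 400.
Round 1 (partner 1 proposes): rejecting gives partner 2 an expected 0.5 × 400 = 200, so partner 1 offers 200, keeping 200.

200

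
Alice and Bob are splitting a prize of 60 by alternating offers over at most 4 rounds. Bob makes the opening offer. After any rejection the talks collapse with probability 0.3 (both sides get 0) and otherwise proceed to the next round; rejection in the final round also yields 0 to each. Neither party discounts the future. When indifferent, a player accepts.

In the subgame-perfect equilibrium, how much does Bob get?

By backward induction:
Round 4 (Alice proposes): Bob will accept anything ≥ 0, so Alice offers 0 and keeps 60.
Round 3 (Bob proposes): rejecting gives Alice an expected 0.7 × 60 = 42. Bob offers 42 and keeps 60 − 42 = 18.
Round 2 (Alice proposes): rejecting gives Bob an expected 0.7 × 18 = 12.6, so Alice offers 12.6, keeping 47.4.
Round 1 (Bob proposes): rejecting gives Alice an expected 0.7 × 47.4 = 33.18. Bob offers 33.18 and keeps 60 − 33.18 = 26.82.

26.82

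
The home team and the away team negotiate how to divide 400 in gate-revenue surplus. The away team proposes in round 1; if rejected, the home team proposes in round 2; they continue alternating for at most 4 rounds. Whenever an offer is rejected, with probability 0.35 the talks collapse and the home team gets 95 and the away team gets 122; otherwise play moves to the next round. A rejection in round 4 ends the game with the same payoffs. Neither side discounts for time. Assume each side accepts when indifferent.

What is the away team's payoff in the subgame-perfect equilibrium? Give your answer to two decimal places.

Round 4 (the home team proposes): the away team gets 122 if talks fail, so the home team offers 122 and keeps 278.
Round 3 (the away team proposes): rejecting gives the home team an expected 0.65 × 278 + 0.35 × 95 = 213.95; the away team offers that and keeps 186.05.
Round 2 (the home team proposes): rejecting gives the away team an expected 0.65 × 186.05 + 0.35 × 122 = 163.6325. The home team offers 163.6325 and keeps 400 − 163.6325 = 236.3675.
Round 1 (the away team proposes): rejecting gives the home team an expected 0.65 × 236.3675 + 0.35 × 95 = 186.888875, so the away team offers 186.888875, keeping 213.111125.

213.11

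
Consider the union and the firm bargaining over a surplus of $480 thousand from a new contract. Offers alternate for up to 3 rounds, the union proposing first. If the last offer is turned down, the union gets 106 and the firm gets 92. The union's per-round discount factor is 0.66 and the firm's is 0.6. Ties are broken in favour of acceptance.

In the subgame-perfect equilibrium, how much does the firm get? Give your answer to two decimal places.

Round 3 (the union proposes): the firm gets 92 if talks fail, so the union offers 92 and keeps 388.
Round 2 (the firm proposes): the union can get 388 next round, worth 0.66 × 388 = 256.08 now. The firm offers 256.08 and keeps 480 − 256.08 = 223.92.
Round 1 (the union proposes): the firm can get 223.92 next round, worth 0.6 × 223.92 = 134.352 now, so the union offers 134.352, keeping 345.648.

134.35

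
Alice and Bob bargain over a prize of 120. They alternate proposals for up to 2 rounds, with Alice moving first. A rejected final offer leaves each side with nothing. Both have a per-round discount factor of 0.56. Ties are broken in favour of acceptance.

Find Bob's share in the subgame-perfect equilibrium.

67.2

Work backward from the last round.
Round 2 (Bob proposes): rejection yields 0 for Alice; Bob offers 0 and keeps 120.
Round 1 (Alice proposes): Bob can get 120 next round, worth 0.56 × 120 = 67.2 now, so Alice offers 67.2, keeping 52.8.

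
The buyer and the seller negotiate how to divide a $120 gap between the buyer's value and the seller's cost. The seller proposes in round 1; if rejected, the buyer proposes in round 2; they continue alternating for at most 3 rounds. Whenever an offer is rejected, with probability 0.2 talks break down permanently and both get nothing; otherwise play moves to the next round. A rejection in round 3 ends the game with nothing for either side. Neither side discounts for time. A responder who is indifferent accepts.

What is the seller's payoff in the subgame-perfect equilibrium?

100.8

Round 3 (the seller proposes): rejection yields 0 for the buyer; the seller offers 0 and keeps 120.
Round 2 (the buyer proposes): rejecting gives the seller an expected 0.8 × 120 = 96. The buyer offers 96 and keeps 120 − 96 = 24.
Round 1 (the seller proposes): rejecting gives the buyer an expected 0.8 × 24 = 19.2. The seller offers 19.2 and keeps 120 − 19.2 = 100.8.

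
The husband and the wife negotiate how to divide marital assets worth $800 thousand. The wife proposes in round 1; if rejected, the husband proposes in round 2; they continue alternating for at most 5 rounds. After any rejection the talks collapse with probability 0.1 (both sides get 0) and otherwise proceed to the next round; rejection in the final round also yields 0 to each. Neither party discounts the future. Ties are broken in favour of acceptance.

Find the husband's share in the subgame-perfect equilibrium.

Round 5 (the wife proposes): rejection yields 0 for the husband; the wife offers 0 and keeps 800.
Round 4 (the husband proposes): rejecting gives the wife an expected 0.9 × 800 = 720, so the husband offers 720, keeping 80.
Round 3 (the wife proposes): rejecting gives the husband an expected 0.9 × 80 = 72, so the wife offers 72, keeping 728.
Round 2 (the husband proposes): rejecting gives the wife an expected 0.9 × 728 = 655.2, so the husband offers 655.2, keeping 144.8.
Round 1 (the wife proposes): rejecting gives the husband an expected 0.9 × 144.8 = 130.32; the wife offers that and keeps 669.68.

130.32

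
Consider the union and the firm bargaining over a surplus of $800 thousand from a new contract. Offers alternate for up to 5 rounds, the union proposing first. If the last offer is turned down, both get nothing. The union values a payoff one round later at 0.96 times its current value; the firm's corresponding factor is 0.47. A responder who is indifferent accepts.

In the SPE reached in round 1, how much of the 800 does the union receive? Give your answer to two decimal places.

778.17

Solve by backward induction from round 5.
Round 5 (the union proposes): rejection yields 0 for the firm; the union offers 0 and keeps 800.
Round 4 (the firm proposes): the union can get 800 next round, worth 0.96 × 800 = 768 now. The firm offers 768 and keeps 800 − 768 = 32.
Round 3 (the union proposes): the firm can get 32 next round, worth 0.47 × 32 = 15.04 now, so the union offers 15.04, keeping 784.96.
Round 2 (the firm proposes): the union can get 784.96 next round, worth 0.96 × 784.96 = 753.5616 now, so the firm offers 753.5616, keeping 46.4384.
Round 1 (the union proposes): the firm can get 46.4384 next round, worth 0.47 × 46.4384 = 21.826048 now, so the union offers 21.826048, keeping 778.173952.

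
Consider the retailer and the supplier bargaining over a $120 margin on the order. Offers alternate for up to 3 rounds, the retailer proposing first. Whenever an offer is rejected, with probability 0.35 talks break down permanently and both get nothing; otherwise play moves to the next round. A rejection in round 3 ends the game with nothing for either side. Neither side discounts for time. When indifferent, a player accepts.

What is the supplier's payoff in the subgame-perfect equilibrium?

By backward induction:
Round 3 (the retailer proposes): the supplier will accept anything ≥ 0, so the retailer offers 0 and keeps 120.
Round 2 (the supplier proposes): rejecting gives the retailer an expected 0.65 × 120 = 78. The supplier offers 78 and keeps 120 − 78 = 42.
Round 1 (the retailer proposes): rejecting gives the supplier an expected 0.65 × 42 = 27.3; the retailer offers that and keeps 92.7.

27.3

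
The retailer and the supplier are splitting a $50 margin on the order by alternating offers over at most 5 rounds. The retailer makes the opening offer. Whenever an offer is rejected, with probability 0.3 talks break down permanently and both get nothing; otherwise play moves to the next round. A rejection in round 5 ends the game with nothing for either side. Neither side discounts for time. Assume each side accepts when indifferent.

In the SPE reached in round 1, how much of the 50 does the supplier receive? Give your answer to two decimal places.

By backward induction:
Round 5 (the retailer proposes): rejection yields 0 for the supplier; the retailer offers 0 and keeps 50.
Round 4 (the supplier proposes): rejecting gives the retailer an expected 0.7 × 50 = 35, so the supplier offers 35, keeping 15.
Round 3 (the retailer proposes): rejecting gives the supplier an expected 0.7 × 15 = 10.5. The retailer offers 10.5 and keeps 50 − 10.5 = 39.5.
Round 2 (the supplier proposes): rejecting gives the retailer an expected 0.7 × 39.5 = 27.65; the supplier offers that and keeps 22.35.
Round 1 (the retailer proposes): rejecting gives the supplier an expected 0.7 × 22.35 = 15.645; the retailer offers that and keeps 34.355.

15.65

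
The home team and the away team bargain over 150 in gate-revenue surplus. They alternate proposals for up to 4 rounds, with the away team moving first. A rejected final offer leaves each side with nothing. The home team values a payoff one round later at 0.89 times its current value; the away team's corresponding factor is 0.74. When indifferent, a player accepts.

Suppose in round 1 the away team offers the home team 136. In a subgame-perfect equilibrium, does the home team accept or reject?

Accept

Round 4 (the home team proposes): rejection yields 0 for the away team; the home team offers 0 and keeps 150.
Round 3 (the away team proposes): the home team can get 150 next round, worth 0.89 × 150 = 133.5 now; the away team offers that and keeps 16.5.
Round 2 (the home team proposes): the away team can get 16.5 next round, worth 0.74 × 16.5 = 12.21 now. The home team offers 12.21 and keeps 150 − 12.21 = 137.79.
So by rejecting in round 1, the home team gets 137.79 next round, worth 0.89 × 137.79 = 122.6331 now.
Offer 136 ≥ 122.6331, so the home team accepts.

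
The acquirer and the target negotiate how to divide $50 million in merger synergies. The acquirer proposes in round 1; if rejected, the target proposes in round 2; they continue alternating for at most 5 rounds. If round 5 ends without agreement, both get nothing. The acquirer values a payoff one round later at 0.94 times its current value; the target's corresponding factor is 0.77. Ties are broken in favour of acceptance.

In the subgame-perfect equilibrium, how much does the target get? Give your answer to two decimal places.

3.98

Round 5 (the acquirer proposes): rejection yields 0 for the target; the acquirer offers 0 and keeps 50.
Round 4 (the target proposes): the acquirer can get 50 next round, worth 0.94 × 50 = 47 now, so the target offers 47, keeping 3.
Round 3 (the acquirer proposes): the target can get 3 next round, worth 0.77 × 3 = 2.31 now; the acquirer offers that and keeps 47.69.
Round 2 (the target proposes): the acquirer can get 47.69 next round, worth 0.94 × 47.69 = 44.8286 now, so the target offers 44.8286, keeping 5.1714.
Round 1 (the acquirer proposes): the target can get 5.1714 next round, worth 0.77 × 5.1714 = 3.981978 now, so the acquirer offers 3.981978, keeping 46.018022.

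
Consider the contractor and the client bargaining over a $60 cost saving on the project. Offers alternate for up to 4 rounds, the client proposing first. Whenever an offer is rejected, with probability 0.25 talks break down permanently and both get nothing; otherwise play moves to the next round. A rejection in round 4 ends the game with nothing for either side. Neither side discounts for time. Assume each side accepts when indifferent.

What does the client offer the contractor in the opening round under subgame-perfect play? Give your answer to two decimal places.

Round 4 (the contractor proposes): rejection yields 0 for the client; the contractor offers 0 and keeps 60.
Round 3 (the client proposes): rejecting gives the contractor an expected 0.75 × 60 = 45. The client offers 45 and keeps 60 − 45 = 15.
Round 2 (the contractor proposes): rejecting gives the client an expected 0.75 × 15 = 11.25. The contractor offers 11.25 and keeps 60 − 11.25 = 48.75.
Round 1 (the client proposes): rejecting gives the contractor an expected 0.75 × 48.75 = 36.5625, so the client offers 36.5625, keeping 23.4375.

36.56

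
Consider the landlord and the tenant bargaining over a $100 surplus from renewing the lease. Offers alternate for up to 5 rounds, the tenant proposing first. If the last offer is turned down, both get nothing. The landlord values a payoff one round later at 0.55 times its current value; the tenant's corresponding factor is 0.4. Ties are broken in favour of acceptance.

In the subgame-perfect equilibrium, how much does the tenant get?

Round 5 (the tenant proposes): the landlord will accept anything ≥ 0, so the tenant offers 0 and keeps 100.
Round 4 (the landlord proposes): the tenant can get 100 next round, worth 0.4 × 100 = 40 now; the landlord offers that and keeps 60.
Round 3 (the tenant proposes): the landlord can get 60 next round, worth 0.55 × 60 = 33 now, so the tenant offers 33, keeping 67.
Round 2 (the landlord proposes): the tenant can get 67 next round, worth 0.4 × 67 = 26.8 now, so the landlord offers 26.8, keeping 73.2.
Round 1 (the tenant proposes): the landlord can get 73.2 next round, worth 0.55 × 73.2 = 40.26 now; the tenant offers that and keeps 59.74.

59.74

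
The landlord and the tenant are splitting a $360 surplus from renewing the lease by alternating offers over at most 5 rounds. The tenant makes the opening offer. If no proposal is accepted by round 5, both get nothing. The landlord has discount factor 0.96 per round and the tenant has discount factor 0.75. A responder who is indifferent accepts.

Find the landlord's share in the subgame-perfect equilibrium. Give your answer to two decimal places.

Round 5 (the tenant proposes): the landlord will accept anything ≥ 0, so the tenant offers 0 and keeps 360.
Round 4 (the landlord proposes): the tenant can get 360 next round, worth 0.75 × 360 = 270 now; the landlord offers that and keeps 90.
Round 3 (the tenant proposes): the landlord can get 90 next round, worth 0.96 × 90 = 86.4 now; the tenant offers that and keeps 273.6.
Round 2 (the landlord proposes): the tenant can get 273.6 next round, worth 0.75 × 273.6 = 205.2 now. The landlord offers 205.2 and keeps 360 − 205.2 = 154.8.
Round 1 (the tenant proposes): the landlord can get 154.8 next round, worth 0.96 × 154.8 = 148.608 now, so the tenant offers 148.608, keeping 211.392.

148.61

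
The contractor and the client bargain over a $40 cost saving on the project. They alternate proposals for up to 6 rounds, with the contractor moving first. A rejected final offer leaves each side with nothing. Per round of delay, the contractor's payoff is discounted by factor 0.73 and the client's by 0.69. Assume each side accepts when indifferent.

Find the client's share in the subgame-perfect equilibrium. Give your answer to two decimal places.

18.21

By backward induction:
Round 6 (the client proposes): the contractor will accept anything ≥ 0, so the client offers 0 and keeps 40.
Round 5 (the contractor proposes): the client can get 40 next round, worth 0.69 × 40 = 27.6 now. The contractor offers 27.6 and keeps 40 − 27.6 = 12.4.
Round 4 (the client proposes): the contractor can get 12.4 next round, worth 0.73 × 12.4 = 9.052 now, so the client offers 9.052, keeping 30.948.
Round 3 (the contractor proposes): the client can get 30.948 next round, worth 0.69 × 30.948 = 21.35412 now; the contractor offers that and keeps 18.64588.
Round 2 (the client proposes): the contractor can get 18.64588 next round, worth 0.73 × 18.64588 = 13.6114924 now. The client offers 13.6114924 and keeps 40 − 13.6114924 = 26.3885076.
Round 1 (the contractor proposes): the client can get 26.3885076 next round, worth 0.69 × 26.3885076 = 18.208070244 now; the contractor offers that and keeps 21.791929756.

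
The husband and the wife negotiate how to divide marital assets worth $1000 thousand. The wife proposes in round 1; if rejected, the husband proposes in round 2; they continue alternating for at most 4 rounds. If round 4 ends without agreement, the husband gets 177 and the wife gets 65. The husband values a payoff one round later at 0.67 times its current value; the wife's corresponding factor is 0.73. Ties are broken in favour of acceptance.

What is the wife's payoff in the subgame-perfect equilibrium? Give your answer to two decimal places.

512.70

Round 4 (the husband proposes): the wife gets 65 if talks fail, so the husband offers 65 and keeps 935.
Round 3 (the wife proposes): the husband can get 935 next round, worth 0.67 × 935 = 626.45 now; the wife offers that and keeps 373.55.
Round 2 (the husband proposes): the wife can get 373.55 next round, worth 0.73 × 373.55 = 272.6915 now. The husband offers 272.6915 and keeps 1000 − 272.6915 = 727.3085.
Round 1 (the wife proposes): the husband can get 727.3085 next round, worth 0.67 × 727.3085 = 487.296695 now; the wife offers that and keeps 512.703305.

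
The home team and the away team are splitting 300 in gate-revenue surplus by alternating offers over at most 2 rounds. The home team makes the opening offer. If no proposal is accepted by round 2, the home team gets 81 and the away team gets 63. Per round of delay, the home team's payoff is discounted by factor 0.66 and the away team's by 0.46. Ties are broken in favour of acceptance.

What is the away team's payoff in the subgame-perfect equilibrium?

Work backward from the last round.
Round 2 (the away team proposes): the home team gets 81 if talks fail, so the away team offers 81 and keeps 219.
Round 1 (the home team proposes): the away team can get 219 next round, worth 0.46 × 219 = 100.74 now. The home team offers 100.74 and keeps 300 − 100.74 = 199.26.

100.74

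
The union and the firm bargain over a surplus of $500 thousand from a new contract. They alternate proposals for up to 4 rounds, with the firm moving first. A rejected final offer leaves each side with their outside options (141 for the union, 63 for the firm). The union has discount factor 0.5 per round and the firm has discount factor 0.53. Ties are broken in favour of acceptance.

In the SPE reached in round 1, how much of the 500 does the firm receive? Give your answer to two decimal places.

324.60

Round 4 (the union proposes): the firm gets 63 if talks fail, so the union offers 63 and keeps 437.
Round 3 (the firm proposes): the union can get 437 next round, worth 0.5 × 437 = 218.5 now. The firm offers 218.5 and keeps 500 − 218.5 = 281.5.
Round 2 (the union proposes): the firm can get 281.5 next round, worth 0.53 × 281.5 = 149.195 now, so the union offers 149.195, keeping 350.805.
Round 1 (the firm proposes): the union can get 350.805 next round, worth 0.5 × 350.805 = 175.4025 now. The firm offers 175.4025 and keeps 500 − 175.4025 = 324.5975.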